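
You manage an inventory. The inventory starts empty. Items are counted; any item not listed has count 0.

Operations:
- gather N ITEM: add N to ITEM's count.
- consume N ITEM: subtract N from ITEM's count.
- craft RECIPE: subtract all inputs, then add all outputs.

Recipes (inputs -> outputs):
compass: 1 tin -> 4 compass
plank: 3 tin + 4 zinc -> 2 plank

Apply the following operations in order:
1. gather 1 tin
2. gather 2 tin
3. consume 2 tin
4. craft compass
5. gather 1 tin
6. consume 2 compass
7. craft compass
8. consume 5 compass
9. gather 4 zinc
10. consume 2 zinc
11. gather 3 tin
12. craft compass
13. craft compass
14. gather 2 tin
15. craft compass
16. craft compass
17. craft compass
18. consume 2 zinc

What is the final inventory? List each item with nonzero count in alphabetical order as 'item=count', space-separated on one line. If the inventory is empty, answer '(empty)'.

Answer: compass=21

Derivation:
After 1 (gather 1 tin): tin=1
After 2 (gather 2 tin): tin=3
After 3 (consume 2 tin): tin=1
After 4 (craft compass): compass=4
After 5 (gather 1 tin): compass=4 tin=1
After 6 (consume 2 compass): compass=2 tin=1
After 7 (craft compass): compass=6
After 8 (consume 5 compass): compass=1
After 9 (gather 4 zinc): compass=1 zinc=4
After 10 (consume 2 zinc): compass=1 zinc=2
After 11 (gather 3 tin): compass=1 tin=3 zinc=2
After 12 (craft compass): compass=5 tin=2 zinc=2
After 13 (craft compass): compass=9 tin=1 zinc=2
After 14 (gather 2 tin): compass=9 tin=3 zinc=2
After 15 (craft compass): compass=13 tin=2 zinc=2
After 16 (craft compass): compass=17 tin=1 zinc=2
After 17 (craft compass): compass=21 zinc=2
After 18 (consume 2 zinc): compass=21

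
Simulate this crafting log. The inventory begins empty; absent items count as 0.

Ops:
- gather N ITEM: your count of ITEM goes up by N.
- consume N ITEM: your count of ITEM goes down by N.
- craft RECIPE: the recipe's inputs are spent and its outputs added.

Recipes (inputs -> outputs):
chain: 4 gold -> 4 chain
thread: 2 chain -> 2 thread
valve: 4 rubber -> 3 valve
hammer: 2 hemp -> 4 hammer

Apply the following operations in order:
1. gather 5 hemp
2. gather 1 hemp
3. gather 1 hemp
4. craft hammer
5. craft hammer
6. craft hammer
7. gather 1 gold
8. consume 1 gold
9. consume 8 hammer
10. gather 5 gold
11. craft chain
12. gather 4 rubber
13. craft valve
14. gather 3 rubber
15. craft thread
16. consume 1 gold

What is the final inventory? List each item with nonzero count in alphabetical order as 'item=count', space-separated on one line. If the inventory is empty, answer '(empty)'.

Answer: chain=2 hammer=4 hemp=1 rubber=3 thread=2 valve=3

Derivation:
After 1 (gather 5 hemp): hemp=5
After 2 (gather 1 hemp): hemp=6
After 3 (gather 1 hemp): hemp=7
After 4 (craft hammer): hammer=4 hemp=5
After 5 (craft hammer): hammer=8 hemp=3
After 6 (craft hammer): hammer=12 hemp=1
After 7 (gather 1 gold): gold=1 hammer=12 hemp=1
After 8 (consume 1 gold): hammer=12 hemp=1
After 9 (consume 8 hammer): hammer=4 hemp=1
After 10 (gather 5 gold): gold=5 hammer=4 hemp=1
After 11 (craft chain): chain=4 gold=1 hammer=4 hemp=1
After 12 (gather 4 rubber): chain=4 gold=1 hammer=4 hemp=1 rubber=4
After 13 (craft valve): chain=4 gold=1 hammer=4 hemp=1 valve=3
After 14 (gather 3 rubber): chain=4 gold=1 hammer=4 hemp=1 rubber=3 valve=3
After 15 (craft thread): chain=2 gold=1 hammer=4 hemp=1 rubber=3 thread=2 valve=3
After 16 (consume 1 gold): chain=2 hammer=4 hemp=1 rubber=3 thread=2 valve=3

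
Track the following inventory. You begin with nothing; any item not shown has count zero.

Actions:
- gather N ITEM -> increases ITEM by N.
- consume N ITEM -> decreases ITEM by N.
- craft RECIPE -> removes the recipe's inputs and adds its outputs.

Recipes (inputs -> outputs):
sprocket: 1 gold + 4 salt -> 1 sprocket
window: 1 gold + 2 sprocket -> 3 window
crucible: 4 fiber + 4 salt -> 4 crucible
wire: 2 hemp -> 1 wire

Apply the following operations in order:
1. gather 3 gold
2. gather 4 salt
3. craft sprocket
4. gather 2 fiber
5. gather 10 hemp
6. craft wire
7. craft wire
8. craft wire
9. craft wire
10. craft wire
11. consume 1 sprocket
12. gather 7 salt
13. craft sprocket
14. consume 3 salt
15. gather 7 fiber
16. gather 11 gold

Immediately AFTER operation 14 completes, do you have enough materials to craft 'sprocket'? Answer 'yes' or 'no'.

Answer: no

Derivation:
After 1 (gather 3 gold): gold=3
After 2 (gather 4 salt): gold=3 salt=4
After 3 (craft sprocket): gold=2 sprocket=1
After 4 (gather 2 fiber): fiber=2 gold=2 sprocket=1
After 5 (gather 10 hemp): fiber=2 gold=2 hemp=10 sprocket=1
After 6 (craft wire): fiber=2 gold=2 hemp=8 sprocket=1 wire=1
After 7 (craft wire): fiber=2 gold=2 hemp=6 sprocket=1 wire=2
After 8 (craft wire): fiber=2 gold=2 hemp=4 sprocket=1 wire=3
After 9 (craft wire): fiber=2 gold=2 hemp=2 sprocket=1 wire=4
After 10 (craft wire): fiber=2 gold=2 sprocket=1 wire=5
After 11 (consume 1 sprocket): fiber=2 gold=2 wire=5
After 12 (gather 7 salt): fiber=2 gold=2 salt=7 wire=5
After 13 (craft sprocket): fiber=2 gold=1 salt=3 sprocket=1 wire=5
After 14 (consume 3 salt): fiber=2 gold=1 sprocket=1 wire=5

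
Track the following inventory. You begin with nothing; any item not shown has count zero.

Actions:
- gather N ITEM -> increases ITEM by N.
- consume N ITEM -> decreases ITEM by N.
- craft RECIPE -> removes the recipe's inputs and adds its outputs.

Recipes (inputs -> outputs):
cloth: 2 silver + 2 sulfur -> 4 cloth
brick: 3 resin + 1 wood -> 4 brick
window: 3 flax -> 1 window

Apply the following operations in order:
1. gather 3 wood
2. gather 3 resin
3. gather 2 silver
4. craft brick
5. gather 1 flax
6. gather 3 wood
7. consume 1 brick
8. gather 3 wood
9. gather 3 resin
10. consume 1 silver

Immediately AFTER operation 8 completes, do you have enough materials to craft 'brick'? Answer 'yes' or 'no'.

Answer: no

Derivation:
After 1 (gather 3 wood): wood=3
After 2 (gather 3 resin): resin=3 wood=3
After 3 (gather 2 silver): resin=3 silver=2 wood=3
After 4 (craft brick): brick=4 silver=2 wood=2
After 5 (gather 1 flax): brick=4 flax=1 silver=2 wood=2
After 6 (gather 3 wood): brick=4 flax=1 silver=2 wood=5
After 7 (consume 1 brick): brick=3 flax=1 silver=2 wood=5
After 8 (gather 3 wood): brick=3 flax=1 silver=2 wood=8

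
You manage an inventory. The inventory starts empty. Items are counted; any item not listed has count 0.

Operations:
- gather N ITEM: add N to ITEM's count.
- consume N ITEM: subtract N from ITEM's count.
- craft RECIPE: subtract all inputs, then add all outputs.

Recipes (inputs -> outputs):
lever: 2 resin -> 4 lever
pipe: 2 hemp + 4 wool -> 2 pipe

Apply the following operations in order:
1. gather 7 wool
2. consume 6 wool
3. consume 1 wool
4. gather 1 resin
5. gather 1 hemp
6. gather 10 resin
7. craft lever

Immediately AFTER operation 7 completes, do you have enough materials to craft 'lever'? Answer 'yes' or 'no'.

Answer: yes

Derivation:
After 1 (gather 7 wool): wool=7
After 2 (consume 6 wool): wool=1
After 3 (consume 1 wool): (empty)
After 4 (gather 1 resin): resin=1
After 5 (gather 1 hemp): hemp=1 resin=1
After 6 (gather 10 resin): hemp=1 resin=11
After 7 (craft lever): hemp=1 lever=4 resin=9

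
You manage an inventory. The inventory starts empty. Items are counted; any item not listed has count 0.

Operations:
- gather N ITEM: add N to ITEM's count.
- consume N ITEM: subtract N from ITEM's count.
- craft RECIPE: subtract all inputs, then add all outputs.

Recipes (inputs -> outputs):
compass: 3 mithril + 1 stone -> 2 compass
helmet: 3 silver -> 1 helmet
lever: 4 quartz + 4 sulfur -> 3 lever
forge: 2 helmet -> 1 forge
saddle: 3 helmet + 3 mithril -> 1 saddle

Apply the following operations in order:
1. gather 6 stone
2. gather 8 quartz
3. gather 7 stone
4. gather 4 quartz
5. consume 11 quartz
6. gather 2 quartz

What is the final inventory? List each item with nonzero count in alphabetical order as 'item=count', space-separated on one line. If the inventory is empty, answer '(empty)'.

After 1 (gather 6 stone): stone=6
After 2 (gather 8 quartz): quartz=8 stone=6
After 3 (gather 7 stone): quartz=8 stone=13
After 4 (gather 4 quartz): quartz=12 stone=13
After 5 (consume 11 quartz): quartz=1 stone=13
After 6 (gather 2 quartz): quartz=3 stone=13

Answer: quartz=3 stone=13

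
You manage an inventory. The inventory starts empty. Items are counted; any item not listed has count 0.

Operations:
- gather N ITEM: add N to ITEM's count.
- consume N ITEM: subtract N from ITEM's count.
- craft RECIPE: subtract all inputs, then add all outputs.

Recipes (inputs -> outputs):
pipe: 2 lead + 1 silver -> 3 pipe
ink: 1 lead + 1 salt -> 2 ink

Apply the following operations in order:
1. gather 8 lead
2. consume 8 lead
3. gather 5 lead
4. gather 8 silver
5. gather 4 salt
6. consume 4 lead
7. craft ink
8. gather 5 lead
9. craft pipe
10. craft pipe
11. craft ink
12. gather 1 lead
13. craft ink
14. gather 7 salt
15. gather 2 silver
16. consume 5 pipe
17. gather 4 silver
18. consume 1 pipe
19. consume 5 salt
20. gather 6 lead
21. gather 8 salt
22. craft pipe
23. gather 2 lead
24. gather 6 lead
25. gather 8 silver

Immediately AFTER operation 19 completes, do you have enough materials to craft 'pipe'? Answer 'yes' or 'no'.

Answer: no

Derivation:
After 1 (gather 8 lead): lead=8
After 2 (consume 8 lead): (empty)
After 3 (gather 5 lead): lead=5
After 4 (gather 8 silver): lead=5 silver=8
After 5 (gather 4 salt): lead=5 salt=4 silver=8
After 6 (consume 4 lead): lead=1 salt=4 silver=8
After 7 (craft ink): ink=2 salt=3 silver=8
After 8 (gather 5 lead): ink=2 lead=5 salt=3 silver=8
After 9 (craft pipe): ink=2 lead=3 pipe=3 salt=3 silver=7
After 10 (craft pipe): ink=2 lead=1 pipe=6 salt=3 silver=6
After 11 (craft ink): ink=4 pipe=6 salt=2 silver=6
After 12 (gather 1 lead): ink=4 lead=1 pipe=6 salt=2 silver=6
After 13 (craft ink): ink=6 pipe=6 salt=1 silver=6
After 14 (gather 7 salt): ink=6 pipe=6 salt=8 silver=6
After 15 (gather 2 silver): ink=6 pipe=6 salt=8 silver=8
After 16 (consume 5 pipe): ink=6 pipe=1 salt=8 silver=8
After 17 (gather 4 silver): ink=6 pipe=1 salt=8 silver=12
After 18 (consume 1 pipe): ink=6 salt=8 silver=12
After 19 (consume 5 salt): ink=6 salt=3 silver=12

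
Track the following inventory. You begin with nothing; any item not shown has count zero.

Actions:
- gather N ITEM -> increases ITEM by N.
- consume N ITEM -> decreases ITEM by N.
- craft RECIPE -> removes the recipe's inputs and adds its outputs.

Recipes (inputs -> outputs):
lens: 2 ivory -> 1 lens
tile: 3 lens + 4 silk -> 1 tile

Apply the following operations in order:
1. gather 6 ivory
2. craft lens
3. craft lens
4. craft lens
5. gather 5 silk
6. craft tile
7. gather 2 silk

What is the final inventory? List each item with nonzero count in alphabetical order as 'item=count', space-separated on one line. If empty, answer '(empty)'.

Answer: silk=3 tile=1

Derivation:
After 1 (gather 6 ivory): ivory=6
After 2 (craft lens): ivory=4 lens=1
After 3 (craft lens): ivory=2 lens=2
After 4 (craft lens): lens=3
After 5 (gather 5 silk): lens=3 silk=5
After 6 (craft tile): silk=1 tile=1
After 7 (gather 2 silk): silk=3 tile=1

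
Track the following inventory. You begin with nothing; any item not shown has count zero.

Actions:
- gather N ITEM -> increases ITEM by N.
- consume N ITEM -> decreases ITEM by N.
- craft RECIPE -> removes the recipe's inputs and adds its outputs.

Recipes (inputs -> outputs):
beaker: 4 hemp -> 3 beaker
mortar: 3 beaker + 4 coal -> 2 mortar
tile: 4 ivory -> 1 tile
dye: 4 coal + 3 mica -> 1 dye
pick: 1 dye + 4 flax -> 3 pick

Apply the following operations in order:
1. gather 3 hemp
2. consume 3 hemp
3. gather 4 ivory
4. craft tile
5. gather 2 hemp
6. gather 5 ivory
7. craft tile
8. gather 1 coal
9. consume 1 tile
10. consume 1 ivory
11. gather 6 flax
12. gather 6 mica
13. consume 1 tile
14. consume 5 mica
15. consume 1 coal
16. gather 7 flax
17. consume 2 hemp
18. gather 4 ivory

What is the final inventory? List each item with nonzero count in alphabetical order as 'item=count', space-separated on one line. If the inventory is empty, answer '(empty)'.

After 1 (gather 3 hemp): hemp=3
After 2 (consume 3 hemp): (empty)
After 3 (gather 4 ivory): ivory=4
After 4 (craft tile): tile=1
After 5 (gather 2 hemp): hemp=2 tile=1
After 6 (gather 5 ivory): hemp=2 ivory=5 tile=1
After 7 (craft tile): hemp=2 ivory=1 tile=2
After 8 (gather 1 coal): coal=1 hemp=2 ivory=1 tile=2
After 9 (consume 1 tile): coal=1 hemp=2 ivory=1 tile=1
After 10 (consume 1 ivory): coal=1 hemp=2 tile=1
After 11 (gather 6 flax): coal=1 flax=6 hemp=2 tile=1
After 12 (gather 6 mica): coal=1 flax=6 hemp=2 mica=6 tile=1
After 13 (consume 1 tile): coal=1 flax=6 hemp=2 mica=6
After 14 (consume 5 mica): coal=1 flax=6 hemp=2 mica=1
After 15 (consume 1 coal): flax=6 hemp=2 mica=1
After 16 (gather 7 flax): flax=13 hemp=2 mica=1
After 17 (consume 2 hemp): flax=13 mica=1
After 18 (gather 4 ivory): flax=13 ivory=4 mica=1

Answer: flax=13 ivory=4 mica=1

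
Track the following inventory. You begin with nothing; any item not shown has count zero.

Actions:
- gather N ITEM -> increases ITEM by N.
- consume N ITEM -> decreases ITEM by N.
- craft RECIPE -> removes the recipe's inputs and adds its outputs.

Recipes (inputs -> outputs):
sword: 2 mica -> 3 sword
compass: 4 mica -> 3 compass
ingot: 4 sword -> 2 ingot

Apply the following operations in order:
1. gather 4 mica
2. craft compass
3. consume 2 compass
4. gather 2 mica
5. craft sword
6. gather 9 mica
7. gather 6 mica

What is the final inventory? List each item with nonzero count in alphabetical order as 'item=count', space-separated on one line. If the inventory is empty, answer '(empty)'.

Answer: compass=1 mica=15 sword=3

Derivation:
After 1 (gather 4 mica): mica=4
After 2 (craft compass): compass=3
After 3 (consume 2 compass): compass=1
After 4 (gather 2 mica): compass=1 mica=2
After 5 (craft sword): compass=1 sword=3
After 6 (gather 9 mica): compass=1 mica=9 sword=3
After 7 (gather 6 mica): compass=1 mica=15 sword=3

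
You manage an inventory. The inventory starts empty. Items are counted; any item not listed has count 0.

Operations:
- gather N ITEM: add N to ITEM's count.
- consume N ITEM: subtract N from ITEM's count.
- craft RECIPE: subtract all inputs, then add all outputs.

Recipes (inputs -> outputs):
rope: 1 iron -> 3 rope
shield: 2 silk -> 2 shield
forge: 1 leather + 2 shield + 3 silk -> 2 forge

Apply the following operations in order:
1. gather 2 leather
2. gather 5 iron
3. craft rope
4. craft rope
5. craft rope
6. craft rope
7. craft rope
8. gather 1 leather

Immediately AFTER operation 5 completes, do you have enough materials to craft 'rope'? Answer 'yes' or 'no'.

Answer: yes

Derivation:
After 1 (gather 2 leather): leather=2
After 2 (gather 5 iron): iron=5 leather=2
After 3 (craft rope): iron=4 leather=2 rope=3
After 4 (craft rope): iron=3 leather=2 rope=6
After 5 (craft rope): iron=2 leather=2 rope=9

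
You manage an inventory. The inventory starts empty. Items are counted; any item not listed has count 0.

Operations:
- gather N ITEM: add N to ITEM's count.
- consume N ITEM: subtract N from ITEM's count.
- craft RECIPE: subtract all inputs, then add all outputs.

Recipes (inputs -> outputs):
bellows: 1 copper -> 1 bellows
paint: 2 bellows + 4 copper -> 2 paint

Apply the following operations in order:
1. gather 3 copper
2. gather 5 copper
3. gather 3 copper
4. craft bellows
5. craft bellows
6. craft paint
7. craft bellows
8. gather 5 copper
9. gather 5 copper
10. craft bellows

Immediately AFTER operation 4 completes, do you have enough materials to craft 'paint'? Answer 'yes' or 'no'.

After 1 (gather 3 copper): copper=3
After 2 (gather 5 copper): copper=8
After 3 (gather 3 copper): copper=11
After 4 (craft bellows): bellows=1 copper=10

Answer: no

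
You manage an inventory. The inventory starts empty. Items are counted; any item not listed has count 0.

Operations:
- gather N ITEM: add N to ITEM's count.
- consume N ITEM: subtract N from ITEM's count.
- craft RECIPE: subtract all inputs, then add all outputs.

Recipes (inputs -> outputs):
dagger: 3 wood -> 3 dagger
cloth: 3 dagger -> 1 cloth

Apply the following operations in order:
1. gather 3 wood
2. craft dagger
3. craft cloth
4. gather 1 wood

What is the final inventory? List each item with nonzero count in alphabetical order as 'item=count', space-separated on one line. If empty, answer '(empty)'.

After 1 (gather 3 wood): wood=3
After 2 (craft dagger): dagger=3
After 3 (craft cloth): cloth=1
After 4 (gather 1 wood): cloth=1 wood=1

Answer: cloth=1 wood=1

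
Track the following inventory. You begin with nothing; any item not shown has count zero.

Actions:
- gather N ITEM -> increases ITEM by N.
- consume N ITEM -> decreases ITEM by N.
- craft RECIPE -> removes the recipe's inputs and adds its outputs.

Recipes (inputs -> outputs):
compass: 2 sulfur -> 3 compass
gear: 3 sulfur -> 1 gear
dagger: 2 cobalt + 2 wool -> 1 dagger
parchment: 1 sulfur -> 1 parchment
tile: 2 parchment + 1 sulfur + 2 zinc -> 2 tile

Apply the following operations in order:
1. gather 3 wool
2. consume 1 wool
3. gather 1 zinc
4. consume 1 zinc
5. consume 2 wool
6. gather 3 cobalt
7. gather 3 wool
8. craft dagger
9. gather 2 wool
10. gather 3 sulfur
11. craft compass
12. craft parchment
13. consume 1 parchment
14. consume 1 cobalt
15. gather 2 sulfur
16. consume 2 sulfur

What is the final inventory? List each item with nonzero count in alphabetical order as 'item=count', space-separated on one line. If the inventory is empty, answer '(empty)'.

After 1 (gather 3 wool): wool=3
After 2 (consume 1 wool): wool=2
After 3 (gather 1 zinc): wool=2 zinc=1
After 4 (consume 1 zinc): wool=2
After 5 (consume 2 wool): (empty)
After 6 (gather 3 cobalt): cobalt=3
After 7 (gather 3 wool): cobalt=3 wool=3
After 8 (craft dagger): cobalt=1 dagger=1 wool=1
After 9 (gather 2 wool): cobalt=1 dagger=1 wool=3
After 10 (gather 3 sulfur): cobalt=1 dagger=1 sulfur=3 wool=3
After 11 (craft compass): cobalt=1 compass=3 dagger=1 sulfur=1 wool=3
After 12 (craft parchment): cobalt=1 compass=3 dagger=1 parchment=1 wool=3
After 13 (consume 1 parchment): cobalt=1 compass=3 dagger=1 wool=3
After 14 (consume 1 cobalt): compass=3 dagger=1 wool=3
After 15 (gather 2 sulfur): compass=3 dagger=1 sulfur=2 wool=3
After 16 (consume 2 sulfur): compass=3 dagger=1 wool=3

Answer: compass=3 dagger=1 wool=3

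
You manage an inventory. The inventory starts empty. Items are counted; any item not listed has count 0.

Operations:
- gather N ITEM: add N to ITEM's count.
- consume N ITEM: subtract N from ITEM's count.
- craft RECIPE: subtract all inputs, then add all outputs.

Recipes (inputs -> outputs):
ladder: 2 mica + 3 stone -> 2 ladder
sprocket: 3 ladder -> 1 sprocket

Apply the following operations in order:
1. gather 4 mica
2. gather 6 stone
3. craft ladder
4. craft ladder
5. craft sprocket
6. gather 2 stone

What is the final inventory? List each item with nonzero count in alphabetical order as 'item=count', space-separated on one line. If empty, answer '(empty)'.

After 1 (gather 4 mica): mica=4
After 2 (gather 6 stone): mica=4 stone=6
After 3 (craft ladder): ladder=2 mica=2 stone=3
After 4 (craft ladder): ladder=4
After 5 (craft sprocket): ladder=1 sprocket=1
After 6 (gather 2 stone): ladder=1 sprocket=1 stone=2

Answer: ladder=1 sprocket=1 stone=2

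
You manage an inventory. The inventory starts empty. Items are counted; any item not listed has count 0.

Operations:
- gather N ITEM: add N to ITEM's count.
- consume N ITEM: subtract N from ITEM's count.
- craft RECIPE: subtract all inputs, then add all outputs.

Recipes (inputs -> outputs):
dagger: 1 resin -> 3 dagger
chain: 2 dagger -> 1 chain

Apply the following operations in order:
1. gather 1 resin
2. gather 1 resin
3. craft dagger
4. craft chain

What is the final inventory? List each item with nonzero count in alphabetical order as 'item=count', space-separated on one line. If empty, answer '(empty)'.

Answer: chain=1 dagger=1 resin=1

Derivation:
After 1 (gather 1 resin): resin=1
After 2 (gather 1 resin): resin=2
After 3 (craft dagger): dagger=3 resin=1
After 4 (craft chain): chain=1 dagger=1 resin=1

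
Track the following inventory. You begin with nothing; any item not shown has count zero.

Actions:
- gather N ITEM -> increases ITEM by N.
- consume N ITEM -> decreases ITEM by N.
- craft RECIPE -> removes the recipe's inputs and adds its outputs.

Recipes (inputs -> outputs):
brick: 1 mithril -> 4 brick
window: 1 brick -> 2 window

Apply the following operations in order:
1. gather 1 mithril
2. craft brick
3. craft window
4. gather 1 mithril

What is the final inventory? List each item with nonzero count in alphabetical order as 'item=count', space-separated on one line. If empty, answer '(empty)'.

Answer: brick=3 mithril=1 window=2

Derivation:
After 1 (gather 1 mithril): mithril=1
After 2 (craft brick): brick=4
After 3 (craft window): brick=3 window=2
After 4 (gather 1 mithril): brick=3 mithril=1 window=2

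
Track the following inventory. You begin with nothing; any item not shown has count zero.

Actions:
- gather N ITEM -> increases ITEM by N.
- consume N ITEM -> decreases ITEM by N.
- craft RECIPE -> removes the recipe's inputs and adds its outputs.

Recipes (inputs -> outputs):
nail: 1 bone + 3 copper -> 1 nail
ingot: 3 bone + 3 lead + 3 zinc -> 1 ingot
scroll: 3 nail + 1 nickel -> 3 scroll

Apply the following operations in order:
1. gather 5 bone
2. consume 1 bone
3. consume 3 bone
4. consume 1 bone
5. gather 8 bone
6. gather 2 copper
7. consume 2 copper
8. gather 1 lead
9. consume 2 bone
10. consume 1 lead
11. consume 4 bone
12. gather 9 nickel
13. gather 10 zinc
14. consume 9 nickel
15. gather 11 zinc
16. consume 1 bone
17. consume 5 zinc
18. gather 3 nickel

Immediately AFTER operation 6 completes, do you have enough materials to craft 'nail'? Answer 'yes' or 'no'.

Answer: no

Derivation:
After 1 (gather 5 bone): bone=5
After 2 (consume 1 bone): bone=4
After 3 (consume 3 bone): bone=1
After 4 (consume 1 bone): (empty)
After 5 (gather 8 bone): bone=8
After 6 (gather 2 copper): bone=8 copper=2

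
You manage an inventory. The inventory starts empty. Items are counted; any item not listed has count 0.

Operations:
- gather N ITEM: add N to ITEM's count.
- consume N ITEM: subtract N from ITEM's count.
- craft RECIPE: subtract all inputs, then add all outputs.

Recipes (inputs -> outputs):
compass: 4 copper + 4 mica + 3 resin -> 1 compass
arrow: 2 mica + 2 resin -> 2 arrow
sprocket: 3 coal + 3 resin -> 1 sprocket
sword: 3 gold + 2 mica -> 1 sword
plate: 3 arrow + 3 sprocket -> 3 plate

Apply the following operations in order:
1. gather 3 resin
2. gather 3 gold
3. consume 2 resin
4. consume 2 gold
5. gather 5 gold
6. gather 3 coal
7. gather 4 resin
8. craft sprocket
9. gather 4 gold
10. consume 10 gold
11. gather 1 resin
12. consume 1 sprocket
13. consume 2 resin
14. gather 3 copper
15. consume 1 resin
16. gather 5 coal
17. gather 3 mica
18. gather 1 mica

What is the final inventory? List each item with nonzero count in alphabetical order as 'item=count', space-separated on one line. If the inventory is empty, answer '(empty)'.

Answer: coal=5 copper=3 mica=4

Derivation:
After 1 (gather 3 resin): resin=3
After 2 (gather 3 gold): gold=3 resin=3
After 3 (consume 2 resin): gold=3 resin=1
After 4 (consume 2 gold): gold=1 resin=1
After 5 (gather 5 gold): gold=6 resin=1
After 6 (gather 3 coal): coal=3 gold=6 resin=1
After 7 (gather 4 resin): coal=3 gold=6 resin=5
After 8 (craft sprocket): gold=6 resin=2 sprocket=1
After 9 (gather 4 gold): gold=10 resin=2 sprocket=1
After 10 (consume 10 gold): resin=2 sprocket=1
After 11 (gather 1 resin): resin=3 sprocket=1
After 12 (consume 1 sprocket): resin=3
After 13 (consume 2 resin): resin=1
After 14 (gather 3 copper): copper=3 resin=1
After 15 (consume 1 resin): copper=3
After 16 (gather 5 coal): coal=5 copper=3
After 17 (gather 3 mica): coal=5 copper=3 mica=3
After 18 (gather 1 mica): coal=5 copper=3 mica=4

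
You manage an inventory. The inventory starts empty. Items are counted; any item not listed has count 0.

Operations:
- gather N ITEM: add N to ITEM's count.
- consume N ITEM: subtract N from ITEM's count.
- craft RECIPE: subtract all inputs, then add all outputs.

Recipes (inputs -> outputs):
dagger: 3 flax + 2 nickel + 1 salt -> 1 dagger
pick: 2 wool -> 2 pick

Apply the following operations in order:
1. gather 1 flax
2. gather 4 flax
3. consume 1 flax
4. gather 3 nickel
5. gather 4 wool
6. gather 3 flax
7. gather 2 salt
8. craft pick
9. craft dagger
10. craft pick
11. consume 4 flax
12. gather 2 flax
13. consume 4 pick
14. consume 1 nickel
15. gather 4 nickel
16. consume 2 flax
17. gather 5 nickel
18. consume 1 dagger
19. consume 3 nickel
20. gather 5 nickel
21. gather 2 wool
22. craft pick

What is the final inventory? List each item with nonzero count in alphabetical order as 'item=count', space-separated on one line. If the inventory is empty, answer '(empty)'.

After 1 (gather 1 flax): flax=1
After 2 (gather 4 flax): flax=5
After 3 (consume 1 flax): flax=4
After 4 (gather 3 nickel): flax=4 nickel=3
After 5 (gather 4 wool): flax=4 nickel=3 wool=4
After 6 (gather 3 flax): flax=7 nickel=3 wool=4
After 7 (gather 2 salt): flax=7 nickel=3 salt=2 wool=4
After 8 (craft pick): flax=7 nickel=3 pick=2 salt=2 wool=2
After 9 (craft dagger): dagger=1 flax=4 nickel=1 pick=2 salt=1 wool=2
After 10 (craft pick): dagger=1 flax=4 nickel=1 pick=4 salt=1
After 11 (consume 4 flax): dagger=1 nickel=1 pick=4 salt=1
After 12 (gather 2 flax): dagger=1 flax=2 nickel=1 pick=4 salt=1
After 13 (consume 4 pick): dagger=1 flax=2 nickel=1 salt=1
After 14 (consume 1 nickel): dagger=1 flax=2 salt=1
After 15 (gather 4 nickel): dagger=1 flax=2 nickel=4 salt=1
After 16 (consume 2 flax): dagger=1 nickel=4 salt=1
After 17 (gather 5 nickel): dagger=1 nickel=9 salt=1
After 18 (consume 1 dagger): nickel=9 salt=1
After 19 (consume 3 nickel): nickel=6 salt=1
After 20 (gather 5 nickel): nickel=11 salt=1
After 21 (gather 2 wool): nickel=11 salt=1 wool=2
After 22 (craft pick): nickel=11 pick=2 salt=1

Answer: nickel=11 pick=2 salt=1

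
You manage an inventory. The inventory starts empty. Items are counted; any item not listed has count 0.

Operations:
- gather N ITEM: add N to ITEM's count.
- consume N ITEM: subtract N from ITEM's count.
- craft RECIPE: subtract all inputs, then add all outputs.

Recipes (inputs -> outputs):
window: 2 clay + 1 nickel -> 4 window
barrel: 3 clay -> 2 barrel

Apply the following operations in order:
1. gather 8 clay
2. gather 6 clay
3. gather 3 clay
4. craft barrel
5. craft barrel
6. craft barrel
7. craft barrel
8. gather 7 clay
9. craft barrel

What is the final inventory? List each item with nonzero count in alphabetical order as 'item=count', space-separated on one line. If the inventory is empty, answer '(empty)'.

Answer: barrel=10 clay=9

Derivation:
After 1 (gather 8 clay): clay=8
After 2 (gather 6 clay): clay=14
After 3 (gather 3 clay): clay=17
After 4 (craft barrel): barrel=2 clay=14
After 5 (craft barrel): barrel=4 clay=11
After 6 (craft barrel): barrel=6 clay=8
After 7 (craft barrel): barrel=8 clay=5
After 8 (gather 7 clay): barrel=8 clay=12
After 9 (craft barrel): barrel=10 clay=9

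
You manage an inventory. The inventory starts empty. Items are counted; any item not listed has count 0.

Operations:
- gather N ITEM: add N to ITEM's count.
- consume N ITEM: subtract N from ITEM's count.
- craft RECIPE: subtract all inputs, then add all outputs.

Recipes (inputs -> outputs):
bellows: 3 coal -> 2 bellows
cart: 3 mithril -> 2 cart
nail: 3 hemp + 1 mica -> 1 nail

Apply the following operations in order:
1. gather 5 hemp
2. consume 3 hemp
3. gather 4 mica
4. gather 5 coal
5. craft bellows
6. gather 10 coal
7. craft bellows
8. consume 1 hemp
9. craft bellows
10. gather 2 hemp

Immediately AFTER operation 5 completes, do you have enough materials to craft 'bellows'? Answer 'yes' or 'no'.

Answer: no

Derivation:
After 1 (gather 5 hemp): hemp=5
After 2 (consume 3 hemp): hemp=2
After 3 (gather 4 mica): hemp=2 mica=4
After 4 (gather 5 coal): coal=5 hemp=2 mica=4
After 5 (craft bellows): bellows=2 coal=2 hemp=2 mica=4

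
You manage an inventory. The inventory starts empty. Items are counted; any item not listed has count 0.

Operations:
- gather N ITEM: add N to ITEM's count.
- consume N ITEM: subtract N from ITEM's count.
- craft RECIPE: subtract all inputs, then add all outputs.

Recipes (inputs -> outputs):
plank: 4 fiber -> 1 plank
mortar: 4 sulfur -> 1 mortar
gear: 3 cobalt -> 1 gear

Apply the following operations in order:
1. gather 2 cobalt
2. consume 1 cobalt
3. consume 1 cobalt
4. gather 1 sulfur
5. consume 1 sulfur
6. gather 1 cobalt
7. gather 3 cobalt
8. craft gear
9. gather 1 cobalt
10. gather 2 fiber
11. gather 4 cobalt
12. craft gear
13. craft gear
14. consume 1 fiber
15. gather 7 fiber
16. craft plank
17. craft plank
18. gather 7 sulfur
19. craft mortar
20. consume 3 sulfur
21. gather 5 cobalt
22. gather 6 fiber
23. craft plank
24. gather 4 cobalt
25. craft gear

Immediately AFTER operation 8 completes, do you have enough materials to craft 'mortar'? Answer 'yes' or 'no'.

After 1 (gather 2 cobalt): cobalt=2
After 2 (consume 1 cobalt): cobalt=1
After 3 (consume 1 cobalt): (empty)
After 4 (gather 1 sulfur): sulfur=1
After 5 (consume 1 sulfur): (empty)
After 6 (gather 1 cobalt): cobalt=1
After 7 (gather 3 cobalt): cobalt=4
After 8 (craft gear): cobalt=1 gear=1

Answer: no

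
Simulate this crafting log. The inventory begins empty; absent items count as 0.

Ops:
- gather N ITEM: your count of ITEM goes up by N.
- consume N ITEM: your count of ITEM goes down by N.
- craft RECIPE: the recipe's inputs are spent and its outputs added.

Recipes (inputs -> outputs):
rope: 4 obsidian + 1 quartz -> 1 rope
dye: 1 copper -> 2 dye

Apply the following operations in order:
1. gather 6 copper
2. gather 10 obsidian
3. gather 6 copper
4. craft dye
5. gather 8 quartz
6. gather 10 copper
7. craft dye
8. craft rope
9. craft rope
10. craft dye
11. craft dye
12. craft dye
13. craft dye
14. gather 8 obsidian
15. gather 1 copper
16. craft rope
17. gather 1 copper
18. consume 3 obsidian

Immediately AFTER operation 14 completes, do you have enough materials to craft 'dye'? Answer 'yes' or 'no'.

Answer: yes

Derivation:
After 1 (gather 6 copper): copper=6
After 2 (gather 10 obsidian): copper=6 obsidian=10
After 3 (gather 6 copper): copper=12 obsidian=10
After 4 (craft dye): copper=11 dye=2 obsidian=10
After 5 (gather 8 quartz): copper=11 dye=2 obsidian=10 quartz=8
After 6 (gather 10 copper): copper=21 dye=2 obsidian=10 quartz=8
After 7 (craft dye): copper=20 dye=4 obsidian=10 quartz=8
After 8 (craft rope): copper=20 dye=4 obsidian=6 quartz=7 rope=1
After 9 (craft rope): copper=20 dye=4 obsidian=2 quartz=6 rope=2
After 10 (craft dye): copper=19 dye=6 obsidian=2 quartz=6 rope=2
After 11 (craft dye): copper=18 dye=8 obsidian=2 quartz=6 rope=2
After 12 (craft dye): copper=17 dye=10 obsidian=2 quartz=6 rope=2
After 13 (craft dye): copper=16 dye=12 obsidian=2 quartz=6 rope=2
After 14 (gather 8 obsidian): copper=16 dye=12 obsidian=10 quartz=6 rope=2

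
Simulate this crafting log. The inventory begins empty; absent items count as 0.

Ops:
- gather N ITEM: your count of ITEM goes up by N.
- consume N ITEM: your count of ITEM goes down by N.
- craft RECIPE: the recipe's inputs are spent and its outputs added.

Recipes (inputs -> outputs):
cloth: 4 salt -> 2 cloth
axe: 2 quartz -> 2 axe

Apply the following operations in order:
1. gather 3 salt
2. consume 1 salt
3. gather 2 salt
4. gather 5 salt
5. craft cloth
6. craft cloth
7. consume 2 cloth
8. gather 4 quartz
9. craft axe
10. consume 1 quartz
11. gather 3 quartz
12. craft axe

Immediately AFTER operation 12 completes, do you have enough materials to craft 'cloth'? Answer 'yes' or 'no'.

After 1 (gather 3 salt): salt=3
After 2 (consume 1 salt): salt=2
After 3 (gather 2 salt): salt=4
After 4 (gather 5 salt): salt=9
After 5 (craft cloth): cloth=2 salt=5
After 6 (craft cloth): cloth=4 salt=1
After 7 (consume 2 cloth): cloth=2 salt=1
After 8 (gather 4 quartz): cloth=2 quartz=4 salt=1
After 9 (craft axe): axe=2 cloth=2 quartz=2 salt=1
After 10 (consume 1 quartz): axe=2 cloth=2 quartz=1 salt=1
After 11 (gather 3 quartz): axe=2 cloth=2 quartz=4 salt=1
After 12 (craft axe): axe=4 cloth=2 quartz=2 salt=1

Answer: no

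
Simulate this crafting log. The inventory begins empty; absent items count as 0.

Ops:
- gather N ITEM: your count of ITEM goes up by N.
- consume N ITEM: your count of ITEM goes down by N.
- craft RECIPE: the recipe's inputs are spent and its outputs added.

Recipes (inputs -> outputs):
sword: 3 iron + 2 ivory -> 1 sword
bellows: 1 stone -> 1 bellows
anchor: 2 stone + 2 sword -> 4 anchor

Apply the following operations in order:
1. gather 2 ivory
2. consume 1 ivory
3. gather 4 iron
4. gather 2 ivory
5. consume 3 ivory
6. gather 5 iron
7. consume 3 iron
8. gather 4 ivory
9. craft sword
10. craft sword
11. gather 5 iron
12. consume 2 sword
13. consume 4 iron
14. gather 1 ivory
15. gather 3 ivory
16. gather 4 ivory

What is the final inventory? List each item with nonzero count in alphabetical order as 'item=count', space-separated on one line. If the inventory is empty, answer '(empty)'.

Answer: iron=1 ivory=8

Derivation:
After 1 (gather 2 ivory): ivory=2
After 2 (consume 1 ivory): ivory=1
After 3 (gather 4 iron): iron=4 ivory=1
After 4 (gather 2 ivory): iron=4 ivory=3
After 5 (consume 3 ivory): iron=4
After 6 (gather 5 iron): iron=9
After 7 (consume 3 iron): iron=6
After 8 (gather 4 ivory): iron=6 ivory=4
After 9 (craft sword): iron=3 ivory=2 sword=1
After 10 (craft sword): sword=2
After 11 (gather 5 iron): iron=5 sword=2
After 12 (consume 2 sword): iron=5
After 13 (consume 4 iron): iron=1
After 14 (gather 1 ivory): iron=1 ivory=1
After 15 (gather 3 ivory): iron=1 ivory=4
After 16 (gather 4 ivory): iron=1 ivory=8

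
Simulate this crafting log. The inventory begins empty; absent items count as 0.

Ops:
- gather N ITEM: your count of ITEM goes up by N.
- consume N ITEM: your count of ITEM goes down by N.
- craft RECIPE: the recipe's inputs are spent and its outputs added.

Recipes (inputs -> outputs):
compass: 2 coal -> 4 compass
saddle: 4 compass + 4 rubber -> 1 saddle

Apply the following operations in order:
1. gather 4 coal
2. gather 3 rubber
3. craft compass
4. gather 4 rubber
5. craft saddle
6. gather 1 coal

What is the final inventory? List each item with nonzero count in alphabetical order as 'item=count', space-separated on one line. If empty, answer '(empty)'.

Answer: coal=3 rubber=3 saddle=1

Derivation:
After 1 (gather 4 coal): coal=4
After 2 (gather 3 rubber): coal=4 rubber=3
After 3 (craft compass): coal=2 compass=4 rubber=3
After 4 (gather 4 rubber): coal=2 compass=4 rubber=7
After 5 (craft saddle): coal=2 rubber=3 saddle=1
After 6 (gather 1 coal): coal=3 rubber=3 saddle=1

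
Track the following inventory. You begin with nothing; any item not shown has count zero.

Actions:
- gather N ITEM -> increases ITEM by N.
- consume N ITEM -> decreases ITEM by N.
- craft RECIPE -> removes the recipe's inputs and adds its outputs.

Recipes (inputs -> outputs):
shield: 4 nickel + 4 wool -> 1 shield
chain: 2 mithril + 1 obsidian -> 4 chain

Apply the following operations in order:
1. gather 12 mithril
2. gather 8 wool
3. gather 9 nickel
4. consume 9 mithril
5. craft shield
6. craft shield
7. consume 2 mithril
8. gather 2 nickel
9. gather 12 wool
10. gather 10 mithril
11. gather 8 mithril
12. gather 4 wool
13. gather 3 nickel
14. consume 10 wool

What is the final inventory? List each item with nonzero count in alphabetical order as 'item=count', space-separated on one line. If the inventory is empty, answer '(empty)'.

Answer: mithril=19 nickel=6 shield=2 wool=6

Derivation:
After 1 (gather 12 mithril): mithril=12
After 2 (gather 8 wool): mithril=12 wool=8
After 3 (gather 9 nickel): mithril=12 nickel=9 wool=8
After 4 (consume 9 mithril): mithril=3 nickel=9 wool=8
After 5 (craft shield): mithril=3 nickel=5 shield=1 wool=4
After 6 (craft shield): mithril=3 nickel=1 shield=2
After 7 (consume 2 mithril): mithril=1 nickel=1 shield=2
After 8 (gather 2 nickel): mithril=1 nickel=3 shield=2
After 9 (gather 12 wool): mithril=1 nickel=3 shield=2 wool=12
After 10 (gather 10 mithril): mithril=11 nickel=3 shield=2 wool=12
After 11 (gather 8 mithril): mithril=19 nickel=3 shield=2 wool=12
After 12 (gather 4 wool): mithril=19 nickel=3 shield=2 wool=16
After 13 (gather 3 nickel): mithril=19 nickel=6 shield=2 wool=16
After 14 (consume 10 wool): mithril=19 nickel=6 shield=2 wool=6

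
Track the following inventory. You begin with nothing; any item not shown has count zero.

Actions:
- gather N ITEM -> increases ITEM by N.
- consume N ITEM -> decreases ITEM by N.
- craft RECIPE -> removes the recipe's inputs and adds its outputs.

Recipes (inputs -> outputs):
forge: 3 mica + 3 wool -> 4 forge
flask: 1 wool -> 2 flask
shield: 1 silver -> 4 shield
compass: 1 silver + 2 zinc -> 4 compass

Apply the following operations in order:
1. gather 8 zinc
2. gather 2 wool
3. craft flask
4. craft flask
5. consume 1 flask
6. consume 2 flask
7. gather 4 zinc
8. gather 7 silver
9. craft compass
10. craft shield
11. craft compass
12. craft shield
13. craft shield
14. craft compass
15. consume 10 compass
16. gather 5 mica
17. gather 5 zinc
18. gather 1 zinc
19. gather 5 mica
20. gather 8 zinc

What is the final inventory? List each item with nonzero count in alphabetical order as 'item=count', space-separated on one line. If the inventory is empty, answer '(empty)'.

Answer: compass=2 flask=1 mica=10 shield=12 silver=1 zinc=20

Derivation:
After 1 (gather 8 zinc): zinc=8
After 2 (gather 2 wool): wool=2 zinc=8
After 3 (craft flask): flask=2 wool=1 zinc=8
After 4 (craft flask): flask=4 zinc=8
After 5 (consume 1 flask): flask=3 zinc=8
After 6 (consume 2 flask): flask=1 zinc=8
After 7 (gather 4 zinc): flask=1 zinc=12
After 8 (gather 7 silver): flask=1 silver=7 zinc=12
After 9 (craft compass): compass=4 flask=1 silver=6 zinc=10
After 10 (craft shield): compass=4 flask=1 shield=4 silver=5 zinc=10
After 11 (craft compass): compass=8 flask=1 shield=4 silver=4 zinc=8
After 12 (craft shield): compass=8 flask=1 shield=8 silver=3 zinc=8
After 13 (craft shield): compass=8 flask=1 shield=12 silver=2 zinc=8
After 14 (craft compass): compass=12 flask=1 shield=12 silver=1 zinc=6
After 15 (consume 10 compass): compass=2 flask=1 shield=12 silver=1 zinc=6
After 16 (gather 5 mica): compass=2 flask=1 mica=5 shield=12 silver=1 zinc=6
After 17 (gather 5 zinc): compass=2 flask=1 mica=5 shield=12 silver=1 zinc=11
After 18 (gather 1 zinc): compass=2 flask=1 mica=5 shield=12 silver=1 zinc=12
After 19 (gather 5 mica): compass=2 flask=1 mica=10 shield=12 silver=1 zinc=12
After 20 (gather 8 zinc): compass=2 flask=1 mica=10 shield=12 silver=1 zinc=20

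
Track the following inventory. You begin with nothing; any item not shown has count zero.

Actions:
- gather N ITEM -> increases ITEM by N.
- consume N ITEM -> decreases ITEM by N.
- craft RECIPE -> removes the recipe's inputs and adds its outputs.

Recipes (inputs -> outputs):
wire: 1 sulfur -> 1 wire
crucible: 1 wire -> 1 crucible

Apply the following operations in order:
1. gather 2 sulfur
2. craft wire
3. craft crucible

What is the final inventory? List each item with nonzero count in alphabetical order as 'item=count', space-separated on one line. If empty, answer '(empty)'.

After 1 (gather 2 sulfur): sulfur=2
After 2 (craft wire): sulfur=1 wire=1
After 3 (craft crucible): crucible=1 sulfur=1

Answer: crucible=1 sulfur=1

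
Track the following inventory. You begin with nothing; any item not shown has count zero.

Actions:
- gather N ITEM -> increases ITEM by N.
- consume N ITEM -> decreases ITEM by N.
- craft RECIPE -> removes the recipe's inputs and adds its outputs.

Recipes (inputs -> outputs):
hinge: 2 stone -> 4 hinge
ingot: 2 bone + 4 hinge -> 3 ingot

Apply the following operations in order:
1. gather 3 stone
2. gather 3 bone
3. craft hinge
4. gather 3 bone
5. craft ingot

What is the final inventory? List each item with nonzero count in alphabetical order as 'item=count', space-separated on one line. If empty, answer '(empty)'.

Answer: bone=4 ingot=3 stone=1

Derivation:
After 1 (gather 3 stone): stone=3
After 2 (gather 3 bone): bone=3 stone=3
After 3 (craft hinge): bone=3 hinge=4 stone=1
After 4 (gather 3 bone): bone=6 hinge=4 stone=1
After 5 (craft ingot): bone=4 ingot=3 stone=1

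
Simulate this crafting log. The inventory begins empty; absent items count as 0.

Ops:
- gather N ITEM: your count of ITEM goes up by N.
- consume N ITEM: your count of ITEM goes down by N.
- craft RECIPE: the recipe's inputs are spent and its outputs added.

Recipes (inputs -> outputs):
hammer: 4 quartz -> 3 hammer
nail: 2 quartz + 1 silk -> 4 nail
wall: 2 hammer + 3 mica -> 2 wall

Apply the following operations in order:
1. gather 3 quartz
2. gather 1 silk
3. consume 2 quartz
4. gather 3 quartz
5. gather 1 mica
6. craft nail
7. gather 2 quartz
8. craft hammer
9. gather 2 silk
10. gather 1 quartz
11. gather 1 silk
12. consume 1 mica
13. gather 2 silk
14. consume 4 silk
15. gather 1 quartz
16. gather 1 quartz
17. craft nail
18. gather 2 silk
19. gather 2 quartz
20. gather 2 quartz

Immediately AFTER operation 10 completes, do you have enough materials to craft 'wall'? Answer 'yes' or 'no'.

After 1 (gather 3 quartz): quartz=3
After 2 (gather 1 silk): quartz=3 silk=1
After 3 (consume 2 quartz): quartz=1 silk=1
After 4 (gather 3 quartz): quartz=4 silk=1
After 5 (gather 1 mica): mica=1 quartz=4 silk=1
After 6 (craft nail): mica=1 nail=4 quartz=2
After 7 (gather 2 quartz): mica=1 nail=4 quartz=4
After 8 (craft hammer): hammer=3 mica=1 nail=4
After 9 (gather 2 silk): hammer=3 mica=1 nail=4 silk=2
After 10 (gather 1 quartz): hammer=3 mica=1 nail=4 quartz=1 silk=2

Answer: no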